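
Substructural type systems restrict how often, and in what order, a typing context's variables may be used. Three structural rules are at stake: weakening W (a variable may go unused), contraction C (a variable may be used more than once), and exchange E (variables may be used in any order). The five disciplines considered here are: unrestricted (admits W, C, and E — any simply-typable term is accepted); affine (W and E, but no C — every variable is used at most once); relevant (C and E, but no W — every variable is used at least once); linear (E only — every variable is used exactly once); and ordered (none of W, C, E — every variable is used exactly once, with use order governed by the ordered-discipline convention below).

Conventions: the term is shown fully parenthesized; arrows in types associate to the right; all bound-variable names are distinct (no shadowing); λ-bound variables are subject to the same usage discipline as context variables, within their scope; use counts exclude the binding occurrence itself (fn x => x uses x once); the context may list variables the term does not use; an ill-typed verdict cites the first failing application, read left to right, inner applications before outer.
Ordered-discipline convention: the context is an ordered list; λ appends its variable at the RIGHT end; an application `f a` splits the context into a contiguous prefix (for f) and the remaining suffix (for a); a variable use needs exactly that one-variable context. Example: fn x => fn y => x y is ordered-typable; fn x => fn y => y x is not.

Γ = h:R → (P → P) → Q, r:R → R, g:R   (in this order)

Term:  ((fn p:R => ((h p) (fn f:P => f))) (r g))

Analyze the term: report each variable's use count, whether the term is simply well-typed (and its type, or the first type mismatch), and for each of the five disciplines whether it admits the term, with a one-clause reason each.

usage: h=1, r=1, g=1, p [bound]=1, f [bound]=1
use order (left to right): h, p, f, r, g
typing: ✓ — Q
ordered: ✓ — h, r, g, p, f once each; derivable with no W/C/E
linear: ✓ — h, r, g, p, f: one use apiece
affine: ✓ — none of h, r, g, p, f used more than once
relevant: ✓ — at least one use each (h, r, g, p, f)
unrestricted: ✓ — type-checks (Q) and nothing is barred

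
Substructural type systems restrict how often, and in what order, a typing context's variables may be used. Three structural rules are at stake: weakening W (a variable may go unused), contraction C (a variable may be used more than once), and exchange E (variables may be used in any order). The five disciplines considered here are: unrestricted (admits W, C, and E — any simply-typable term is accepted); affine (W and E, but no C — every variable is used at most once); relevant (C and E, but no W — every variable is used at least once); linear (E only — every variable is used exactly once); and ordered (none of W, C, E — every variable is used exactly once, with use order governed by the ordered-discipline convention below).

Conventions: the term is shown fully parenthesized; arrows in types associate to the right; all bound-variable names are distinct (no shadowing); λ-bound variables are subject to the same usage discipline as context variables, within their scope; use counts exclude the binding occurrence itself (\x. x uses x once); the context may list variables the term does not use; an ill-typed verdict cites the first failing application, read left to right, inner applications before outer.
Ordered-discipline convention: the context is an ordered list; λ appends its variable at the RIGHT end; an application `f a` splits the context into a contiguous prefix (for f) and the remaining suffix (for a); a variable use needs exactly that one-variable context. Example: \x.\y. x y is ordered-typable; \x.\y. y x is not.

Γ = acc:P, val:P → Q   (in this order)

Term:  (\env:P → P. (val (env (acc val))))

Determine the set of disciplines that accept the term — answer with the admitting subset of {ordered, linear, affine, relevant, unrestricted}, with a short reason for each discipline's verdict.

admitted by: none
usage: acc: 1×, val: 2×, env (λ-bound): 1×
uses in reading order: val, env, acc, val
typing: ill-typed: can't apply a value of type P
ordered: ✗ — a type mismatch blocks all five
linear: ✗ — the type mismatch rejects it
affine: ✗ — not simply typable
relevant: ✗ — fails simple typing
unrestricted: ✗ — a type mismatch blocks all five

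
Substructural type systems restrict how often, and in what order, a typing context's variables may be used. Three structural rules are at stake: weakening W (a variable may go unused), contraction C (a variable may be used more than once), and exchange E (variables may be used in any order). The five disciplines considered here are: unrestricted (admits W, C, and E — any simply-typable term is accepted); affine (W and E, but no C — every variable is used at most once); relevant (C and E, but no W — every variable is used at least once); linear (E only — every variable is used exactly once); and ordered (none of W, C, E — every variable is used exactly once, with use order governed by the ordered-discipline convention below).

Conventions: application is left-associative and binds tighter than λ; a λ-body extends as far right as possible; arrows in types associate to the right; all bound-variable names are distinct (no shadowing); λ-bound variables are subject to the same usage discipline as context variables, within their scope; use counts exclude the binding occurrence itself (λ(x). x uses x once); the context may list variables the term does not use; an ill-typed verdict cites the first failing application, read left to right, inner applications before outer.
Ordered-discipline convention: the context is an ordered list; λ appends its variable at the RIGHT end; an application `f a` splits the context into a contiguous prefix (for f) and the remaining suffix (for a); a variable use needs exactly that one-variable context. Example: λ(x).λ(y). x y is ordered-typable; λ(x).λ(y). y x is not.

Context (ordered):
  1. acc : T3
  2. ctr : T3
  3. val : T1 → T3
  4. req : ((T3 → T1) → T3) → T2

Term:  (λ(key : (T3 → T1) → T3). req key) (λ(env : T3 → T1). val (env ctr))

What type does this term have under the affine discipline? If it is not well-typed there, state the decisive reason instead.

term : T2
use counts: acc=0; ctr=1; val=1; req=1; key (bound)=1; env (bound)=1
left-to-right use order: req, key, val, env, ctr
typing: well-typed — term : T2
per-discipline verdicts: ordered ✗, linear ✗, affine ✓, relevant ✗, unrestricted ✓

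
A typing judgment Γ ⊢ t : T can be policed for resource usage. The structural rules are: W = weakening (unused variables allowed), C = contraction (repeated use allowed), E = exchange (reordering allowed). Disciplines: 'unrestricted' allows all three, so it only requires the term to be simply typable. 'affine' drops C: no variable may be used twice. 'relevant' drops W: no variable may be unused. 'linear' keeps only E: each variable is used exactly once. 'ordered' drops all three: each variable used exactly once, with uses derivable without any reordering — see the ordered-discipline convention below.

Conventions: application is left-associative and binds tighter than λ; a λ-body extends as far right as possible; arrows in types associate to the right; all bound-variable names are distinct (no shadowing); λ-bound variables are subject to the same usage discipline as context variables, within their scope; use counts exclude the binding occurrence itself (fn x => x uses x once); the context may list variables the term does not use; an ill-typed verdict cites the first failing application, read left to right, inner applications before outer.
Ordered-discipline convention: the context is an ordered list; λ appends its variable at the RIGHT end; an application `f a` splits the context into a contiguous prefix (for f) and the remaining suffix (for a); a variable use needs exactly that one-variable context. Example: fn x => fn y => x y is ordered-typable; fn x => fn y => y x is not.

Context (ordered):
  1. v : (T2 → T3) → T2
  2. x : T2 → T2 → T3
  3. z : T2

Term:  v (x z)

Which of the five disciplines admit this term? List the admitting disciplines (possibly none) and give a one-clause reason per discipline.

admitting disciplines: ordered, linear, affine, relevant, unrestricted
usage: v: 1×; x: 1×; z: 1×
order of uses: v, x, z
typing: well-typed at T2
ordered: ✓ — v, x, z: once each, no exchange needed
linear: ✓ — single use per variable (v, x, z)
affine: ✓ — none of v, x, z used more than once
relevant: ✓ — none of v, x, z goes unused
unrestricted: ✓ — type-checks (T2) and nothing is barred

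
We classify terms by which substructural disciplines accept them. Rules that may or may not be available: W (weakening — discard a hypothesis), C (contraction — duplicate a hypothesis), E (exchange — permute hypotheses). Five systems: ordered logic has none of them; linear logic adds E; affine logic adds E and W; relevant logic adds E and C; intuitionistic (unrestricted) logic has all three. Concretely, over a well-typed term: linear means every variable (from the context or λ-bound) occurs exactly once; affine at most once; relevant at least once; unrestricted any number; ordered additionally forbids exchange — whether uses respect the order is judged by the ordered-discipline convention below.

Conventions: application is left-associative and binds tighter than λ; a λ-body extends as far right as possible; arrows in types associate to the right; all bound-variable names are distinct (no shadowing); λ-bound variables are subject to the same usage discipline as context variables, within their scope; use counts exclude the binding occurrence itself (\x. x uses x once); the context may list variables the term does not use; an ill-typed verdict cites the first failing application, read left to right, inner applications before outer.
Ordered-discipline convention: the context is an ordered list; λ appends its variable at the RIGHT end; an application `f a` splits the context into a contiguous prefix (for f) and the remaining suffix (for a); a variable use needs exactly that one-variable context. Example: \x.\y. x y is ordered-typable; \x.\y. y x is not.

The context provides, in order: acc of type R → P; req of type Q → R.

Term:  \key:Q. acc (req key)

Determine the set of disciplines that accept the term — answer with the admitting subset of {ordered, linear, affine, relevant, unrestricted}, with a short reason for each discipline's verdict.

accepted by: ordered, linear, affine, relevant, unrestricted
usage: acc ×1; req ×1; key (bound) ×1
use order (left to right): acc, req, key
typing: well-typed at Q → P
ordered ✓ (single-use (acc, req, key), ordered derivation ok)
linear ✓ (acc, req, key: one use apiece)
affine ✓ (at most one use each (acc, req, key))
relevant ✓ (every one of acc, req, key appears)
unrestricted ✓ (well-typed at Q → P; no restrictions here)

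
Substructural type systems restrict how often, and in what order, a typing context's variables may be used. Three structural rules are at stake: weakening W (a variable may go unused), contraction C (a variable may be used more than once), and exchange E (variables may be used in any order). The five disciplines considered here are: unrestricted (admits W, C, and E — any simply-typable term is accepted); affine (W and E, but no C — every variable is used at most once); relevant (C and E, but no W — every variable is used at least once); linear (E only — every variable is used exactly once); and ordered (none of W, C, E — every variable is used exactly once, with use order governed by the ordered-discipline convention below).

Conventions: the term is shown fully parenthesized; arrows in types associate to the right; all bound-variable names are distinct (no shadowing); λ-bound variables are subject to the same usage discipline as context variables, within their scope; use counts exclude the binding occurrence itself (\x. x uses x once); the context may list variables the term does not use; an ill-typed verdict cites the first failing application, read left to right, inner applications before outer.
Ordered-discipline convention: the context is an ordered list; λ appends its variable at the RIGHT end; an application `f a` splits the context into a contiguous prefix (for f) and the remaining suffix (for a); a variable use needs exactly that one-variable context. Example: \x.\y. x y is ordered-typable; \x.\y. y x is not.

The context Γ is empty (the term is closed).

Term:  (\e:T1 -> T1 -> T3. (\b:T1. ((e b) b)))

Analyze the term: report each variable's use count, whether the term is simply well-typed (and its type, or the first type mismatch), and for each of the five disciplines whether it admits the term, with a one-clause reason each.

use counts: e (λ-bound)=1; b (λ-bound)=2
uses in reading order: e, b, b
typing: ✓ — (T1 -> T1 -> T3) -> T1 -> T3
ordered: ✗ — needs contraction — b ×2
linear: ✗ — needs contraction — b ×2
affine: ✗ — needs contraction — b ×2
relevant: ✓ — none of e, b goes unused
unrestricted: ✓ — well-typed at (T1 -> T1 -> T3) -> T1 -> T3; no restrictions here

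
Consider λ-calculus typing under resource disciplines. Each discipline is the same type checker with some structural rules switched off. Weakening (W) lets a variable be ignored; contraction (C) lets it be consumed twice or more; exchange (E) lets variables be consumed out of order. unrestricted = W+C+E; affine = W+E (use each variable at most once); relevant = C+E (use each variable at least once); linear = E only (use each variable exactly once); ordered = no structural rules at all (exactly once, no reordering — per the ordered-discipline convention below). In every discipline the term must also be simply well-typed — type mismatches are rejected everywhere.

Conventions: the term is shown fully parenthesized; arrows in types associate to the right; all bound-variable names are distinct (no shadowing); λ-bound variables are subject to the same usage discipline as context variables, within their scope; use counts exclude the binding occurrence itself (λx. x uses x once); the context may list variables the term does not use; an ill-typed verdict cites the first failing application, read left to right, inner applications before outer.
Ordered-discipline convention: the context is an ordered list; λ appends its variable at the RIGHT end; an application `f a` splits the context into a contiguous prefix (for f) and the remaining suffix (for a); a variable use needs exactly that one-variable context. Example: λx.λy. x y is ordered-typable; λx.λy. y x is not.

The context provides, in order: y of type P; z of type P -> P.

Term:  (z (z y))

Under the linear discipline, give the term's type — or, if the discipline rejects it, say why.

not well-typed under linear — z ×2 used more than once (contraction)
variable uses: y: 1×; z: 2×
order of uses: z, z, y
typing: well-typed at P
all disciplines: ordered ✗; linear ✗; affine ✗; relevant ✓; unrestricted ✓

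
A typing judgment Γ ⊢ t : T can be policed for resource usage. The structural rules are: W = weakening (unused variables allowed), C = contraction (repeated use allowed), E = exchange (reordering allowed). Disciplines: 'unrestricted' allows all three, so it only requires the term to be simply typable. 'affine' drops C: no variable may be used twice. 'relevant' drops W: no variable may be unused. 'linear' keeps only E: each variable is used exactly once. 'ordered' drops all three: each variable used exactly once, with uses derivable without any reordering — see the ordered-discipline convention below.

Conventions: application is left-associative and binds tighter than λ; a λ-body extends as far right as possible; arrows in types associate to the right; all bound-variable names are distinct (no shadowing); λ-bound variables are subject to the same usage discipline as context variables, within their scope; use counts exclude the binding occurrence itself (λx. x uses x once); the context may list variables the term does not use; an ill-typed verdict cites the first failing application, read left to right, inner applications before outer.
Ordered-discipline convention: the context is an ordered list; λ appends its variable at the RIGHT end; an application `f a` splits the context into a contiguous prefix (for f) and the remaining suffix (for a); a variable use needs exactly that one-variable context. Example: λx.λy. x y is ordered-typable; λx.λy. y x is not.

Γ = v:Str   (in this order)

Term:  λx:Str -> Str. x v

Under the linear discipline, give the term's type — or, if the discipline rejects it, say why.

term : (Str -> Str) -> Str
usage: v: 1×, x (bound): 1×
uses in reading order: x, v
typing: the term checks, with type (Str -> Str) -> Str
all disciplines: ordered ✗ | linear ✓ | affine ✓ | relevant ✓ | unrestricted ✓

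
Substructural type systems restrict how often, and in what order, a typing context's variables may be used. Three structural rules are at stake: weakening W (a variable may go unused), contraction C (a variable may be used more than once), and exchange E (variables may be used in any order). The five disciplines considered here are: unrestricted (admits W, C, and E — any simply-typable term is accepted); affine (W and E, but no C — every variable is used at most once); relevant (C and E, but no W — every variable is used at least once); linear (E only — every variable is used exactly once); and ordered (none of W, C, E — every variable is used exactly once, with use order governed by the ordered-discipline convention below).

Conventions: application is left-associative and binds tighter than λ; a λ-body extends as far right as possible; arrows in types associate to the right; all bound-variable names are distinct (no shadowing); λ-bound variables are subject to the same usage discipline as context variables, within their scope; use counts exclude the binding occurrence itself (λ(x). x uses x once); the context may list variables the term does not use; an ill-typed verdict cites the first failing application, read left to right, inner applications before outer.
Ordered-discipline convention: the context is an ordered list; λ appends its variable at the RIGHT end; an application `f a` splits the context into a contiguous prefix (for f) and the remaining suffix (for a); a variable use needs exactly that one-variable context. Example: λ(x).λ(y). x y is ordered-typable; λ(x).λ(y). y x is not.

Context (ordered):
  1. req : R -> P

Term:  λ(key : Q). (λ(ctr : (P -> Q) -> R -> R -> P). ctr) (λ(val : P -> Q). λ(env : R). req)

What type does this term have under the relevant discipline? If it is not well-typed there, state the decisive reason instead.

not well-typed under relevant — key, val, env never used (weakening)
use counts: req: 1×; key (bound): 0×; ctr (bound): 1×; val (bound): 0×; env (bound): 0×
order of uses: ctr, req
typing: well-typed — term : Q -> (P -> Q) -> R -> R -> P
summary: ordered ✗; linear ✗; affine ✓; relevant ✗; unrestricted ✓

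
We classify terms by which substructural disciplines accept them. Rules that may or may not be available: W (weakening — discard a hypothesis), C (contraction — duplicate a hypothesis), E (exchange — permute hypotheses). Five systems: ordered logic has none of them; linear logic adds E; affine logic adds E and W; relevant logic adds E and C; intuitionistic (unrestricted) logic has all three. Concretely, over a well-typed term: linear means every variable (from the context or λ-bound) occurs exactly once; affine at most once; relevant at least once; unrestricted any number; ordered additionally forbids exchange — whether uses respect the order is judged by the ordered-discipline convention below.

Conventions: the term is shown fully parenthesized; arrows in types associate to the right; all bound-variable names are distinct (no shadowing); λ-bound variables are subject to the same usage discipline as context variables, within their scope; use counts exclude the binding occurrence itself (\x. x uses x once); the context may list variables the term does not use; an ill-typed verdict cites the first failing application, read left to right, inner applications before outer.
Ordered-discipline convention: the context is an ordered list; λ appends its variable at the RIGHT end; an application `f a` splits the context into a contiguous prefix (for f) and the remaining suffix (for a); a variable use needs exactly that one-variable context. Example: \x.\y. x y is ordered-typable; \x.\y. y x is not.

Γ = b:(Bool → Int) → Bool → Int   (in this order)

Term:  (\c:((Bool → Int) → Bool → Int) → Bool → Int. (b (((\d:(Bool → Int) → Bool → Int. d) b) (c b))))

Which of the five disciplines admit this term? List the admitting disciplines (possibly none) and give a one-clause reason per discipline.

admitting disciplines: relevant, unrestricted
variable uses: b=3; c (λ-bound)=1; d (λ-bound)=1
order of uses: b, d, b, c, b
typing: well-typed — term : (((Bool → Int) → Bool → Int) → Bool → Int) → Bool → Int
ordered ✗ (b ×3 used more than once (contraction))
linear ✗ (b ×3 used more than once (contraction))
affine ✗ (b ×3 used more than once (contraction))
relevant ✓ (b, c, d: all used, weakening unneeded)
unrestricted ✓ (typability at (((Bool → Int) → Bool → Int) → Bool → Int) → Bool → Int is all that's needed)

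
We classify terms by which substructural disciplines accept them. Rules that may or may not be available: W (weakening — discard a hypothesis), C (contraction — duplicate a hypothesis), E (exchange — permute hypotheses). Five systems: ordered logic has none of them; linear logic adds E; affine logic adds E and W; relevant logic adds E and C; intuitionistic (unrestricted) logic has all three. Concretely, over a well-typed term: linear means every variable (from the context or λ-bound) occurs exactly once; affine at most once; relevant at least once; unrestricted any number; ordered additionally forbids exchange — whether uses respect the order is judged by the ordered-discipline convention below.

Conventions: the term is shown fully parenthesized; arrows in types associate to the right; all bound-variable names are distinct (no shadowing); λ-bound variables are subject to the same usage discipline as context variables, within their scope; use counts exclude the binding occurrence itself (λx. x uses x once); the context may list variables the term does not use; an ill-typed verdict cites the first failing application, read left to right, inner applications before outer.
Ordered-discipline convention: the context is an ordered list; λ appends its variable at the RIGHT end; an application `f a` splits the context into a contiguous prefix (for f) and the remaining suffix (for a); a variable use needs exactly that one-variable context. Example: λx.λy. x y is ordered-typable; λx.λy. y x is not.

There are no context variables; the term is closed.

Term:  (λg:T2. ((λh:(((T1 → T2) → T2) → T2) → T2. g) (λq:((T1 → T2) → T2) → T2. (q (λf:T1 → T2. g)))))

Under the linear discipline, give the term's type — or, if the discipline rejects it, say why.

not well-typed under linear — needs contraction — g ×2; h, f left unused
usage: g (bound)=2, h (bound)=0, q (bound)=1, f (bound)=0
order of uses: g, q, g
typing: well-typed — term : T2 → T2
summary: ordered ✗ · linear ✗ · affine ✗ · relevant ✗ · unrestricted ✓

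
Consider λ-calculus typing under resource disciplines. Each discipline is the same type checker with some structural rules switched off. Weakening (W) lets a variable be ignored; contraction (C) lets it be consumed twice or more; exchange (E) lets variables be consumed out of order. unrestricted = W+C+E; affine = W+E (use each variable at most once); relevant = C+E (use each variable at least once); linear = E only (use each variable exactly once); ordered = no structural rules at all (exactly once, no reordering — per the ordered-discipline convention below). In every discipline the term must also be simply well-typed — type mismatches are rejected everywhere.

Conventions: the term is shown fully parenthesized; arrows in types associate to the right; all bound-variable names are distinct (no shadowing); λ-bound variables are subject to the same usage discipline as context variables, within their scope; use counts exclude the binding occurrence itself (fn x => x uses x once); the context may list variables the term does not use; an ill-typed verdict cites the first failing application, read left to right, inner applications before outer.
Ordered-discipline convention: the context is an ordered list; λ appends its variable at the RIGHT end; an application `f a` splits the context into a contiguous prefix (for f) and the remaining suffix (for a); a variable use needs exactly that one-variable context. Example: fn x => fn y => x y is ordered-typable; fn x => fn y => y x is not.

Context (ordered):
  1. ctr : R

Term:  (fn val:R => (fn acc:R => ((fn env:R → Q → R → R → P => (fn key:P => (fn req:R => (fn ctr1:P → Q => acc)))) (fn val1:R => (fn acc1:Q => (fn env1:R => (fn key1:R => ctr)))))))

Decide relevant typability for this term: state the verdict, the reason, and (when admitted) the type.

no — the type mismatch rejects it
use counts: ctr ×1, val [bound] ×0, acc [bound] ×1, env [bound] ×0, key [bound] ×0, req [bound] ×0, ctr1 [bound] ×0, val1 [bound] ×0, acc1 [bound] ×0, env1 [bound] ×0, key1 [bound] ×0
left-to-right use order: acc, ctr
typing: ill-typed: an application expects R → Q → R → R → P but receives R → Q → R → R → R
all disciplines: ordered ✗ | linear ✗ | affine ✗ | relevant ✗ | unrestricted ✗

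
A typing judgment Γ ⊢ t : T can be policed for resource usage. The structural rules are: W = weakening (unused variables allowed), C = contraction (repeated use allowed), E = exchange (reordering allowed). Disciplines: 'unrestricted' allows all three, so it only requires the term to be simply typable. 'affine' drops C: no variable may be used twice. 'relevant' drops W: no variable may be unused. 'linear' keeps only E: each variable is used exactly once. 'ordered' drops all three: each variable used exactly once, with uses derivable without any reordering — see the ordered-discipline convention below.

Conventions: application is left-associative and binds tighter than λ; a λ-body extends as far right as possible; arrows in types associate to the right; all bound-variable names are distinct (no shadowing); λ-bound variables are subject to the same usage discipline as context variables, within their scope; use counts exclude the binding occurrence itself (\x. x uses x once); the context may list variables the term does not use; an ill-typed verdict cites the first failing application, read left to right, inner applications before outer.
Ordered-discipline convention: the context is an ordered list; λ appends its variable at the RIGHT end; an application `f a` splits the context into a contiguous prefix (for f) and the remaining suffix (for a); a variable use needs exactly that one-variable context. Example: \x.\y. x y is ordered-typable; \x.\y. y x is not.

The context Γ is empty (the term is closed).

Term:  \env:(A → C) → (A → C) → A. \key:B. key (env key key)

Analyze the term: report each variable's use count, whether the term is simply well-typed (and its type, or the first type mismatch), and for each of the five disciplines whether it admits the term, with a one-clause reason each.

use counts: env (λ-bound)=1, key (λ-bound)=3
order of uses: key, env, key, key
typing: ill-typed: argument of type B where A → C is required
ordered ✗ (a type mismatch blocks all five)
linear ✗ (the type mismatch rejects it)
affine ✗ (not simply typable)
relevant ✗ (fails simple typing)
unrestricted ✗ (a type mismatch blocks all five)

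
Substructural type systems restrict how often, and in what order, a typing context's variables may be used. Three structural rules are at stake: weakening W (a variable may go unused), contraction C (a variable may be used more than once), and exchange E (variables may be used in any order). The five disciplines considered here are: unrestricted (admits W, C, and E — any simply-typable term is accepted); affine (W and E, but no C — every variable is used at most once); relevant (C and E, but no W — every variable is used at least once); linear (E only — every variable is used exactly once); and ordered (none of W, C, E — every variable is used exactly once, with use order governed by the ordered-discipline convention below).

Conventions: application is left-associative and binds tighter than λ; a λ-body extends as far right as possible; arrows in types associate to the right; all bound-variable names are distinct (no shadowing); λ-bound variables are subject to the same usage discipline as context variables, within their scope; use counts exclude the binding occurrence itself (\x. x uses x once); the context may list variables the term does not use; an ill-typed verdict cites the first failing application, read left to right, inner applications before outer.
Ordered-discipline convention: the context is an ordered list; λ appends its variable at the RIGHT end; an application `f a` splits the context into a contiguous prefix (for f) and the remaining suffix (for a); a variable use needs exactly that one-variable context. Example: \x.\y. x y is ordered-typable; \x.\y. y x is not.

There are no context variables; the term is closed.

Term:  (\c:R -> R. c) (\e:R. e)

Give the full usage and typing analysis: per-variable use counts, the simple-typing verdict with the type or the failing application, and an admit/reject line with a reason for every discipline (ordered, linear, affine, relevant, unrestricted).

counts: c [bound] ×1, e [bound] ×1
order of uses: c, e
typing: the term checks, with type R -> R
ordered: ✓ — one use each (c, e); ordered split holds
linear: ✓ — each of c, e used exactly once
affine: ✓ — c, e: no repeats, contraction unneeded
relevant: ✓ — c, e: all used, weakening unneeded
unrestricted: ✓ — simply typable at R -> R; W, C, E all held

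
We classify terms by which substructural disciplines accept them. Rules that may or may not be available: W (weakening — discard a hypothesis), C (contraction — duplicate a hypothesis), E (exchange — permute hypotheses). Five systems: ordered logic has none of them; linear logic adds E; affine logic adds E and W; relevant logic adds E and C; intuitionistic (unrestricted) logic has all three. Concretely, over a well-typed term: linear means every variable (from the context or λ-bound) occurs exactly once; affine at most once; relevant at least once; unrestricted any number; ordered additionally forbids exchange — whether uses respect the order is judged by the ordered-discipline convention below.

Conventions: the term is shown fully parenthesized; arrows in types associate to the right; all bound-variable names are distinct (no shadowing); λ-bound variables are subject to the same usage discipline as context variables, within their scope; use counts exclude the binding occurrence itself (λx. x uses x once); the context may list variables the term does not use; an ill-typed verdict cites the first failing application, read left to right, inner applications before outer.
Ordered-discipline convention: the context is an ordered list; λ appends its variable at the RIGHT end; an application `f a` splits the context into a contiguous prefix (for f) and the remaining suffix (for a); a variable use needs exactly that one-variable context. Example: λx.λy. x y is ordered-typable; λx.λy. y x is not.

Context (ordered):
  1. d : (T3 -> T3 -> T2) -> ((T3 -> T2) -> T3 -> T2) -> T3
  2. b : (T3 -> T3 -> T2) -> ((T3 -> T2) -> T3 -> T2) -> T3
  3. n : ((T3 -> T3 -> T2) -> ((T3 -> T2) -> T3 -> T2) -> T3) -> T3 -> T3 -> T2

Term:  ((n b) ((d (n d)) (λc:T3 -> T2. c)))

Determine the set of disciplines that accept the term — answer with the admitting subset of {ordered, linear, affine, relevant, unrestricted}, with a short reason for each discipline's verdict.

accepted by: relevant, unrestricted
usage: d: 2; b: 1; n: 2; c (λ-bound): 1
use order (left to right): n, b, d, n, d, c
typing: the term checks, with type T3 -> T2
ordered ✗ (repeated use of d ×2, n ×2)
linear ✗ (repeated use of d ×2, n ×2)
affine ✗ (repeated use of d ×2, n ×2)
relevant ✓ (d, b, n, c: all used, weakening unneeded)
unrestricted ✓ (simply typable at T3 -> T2; W, C, E all held)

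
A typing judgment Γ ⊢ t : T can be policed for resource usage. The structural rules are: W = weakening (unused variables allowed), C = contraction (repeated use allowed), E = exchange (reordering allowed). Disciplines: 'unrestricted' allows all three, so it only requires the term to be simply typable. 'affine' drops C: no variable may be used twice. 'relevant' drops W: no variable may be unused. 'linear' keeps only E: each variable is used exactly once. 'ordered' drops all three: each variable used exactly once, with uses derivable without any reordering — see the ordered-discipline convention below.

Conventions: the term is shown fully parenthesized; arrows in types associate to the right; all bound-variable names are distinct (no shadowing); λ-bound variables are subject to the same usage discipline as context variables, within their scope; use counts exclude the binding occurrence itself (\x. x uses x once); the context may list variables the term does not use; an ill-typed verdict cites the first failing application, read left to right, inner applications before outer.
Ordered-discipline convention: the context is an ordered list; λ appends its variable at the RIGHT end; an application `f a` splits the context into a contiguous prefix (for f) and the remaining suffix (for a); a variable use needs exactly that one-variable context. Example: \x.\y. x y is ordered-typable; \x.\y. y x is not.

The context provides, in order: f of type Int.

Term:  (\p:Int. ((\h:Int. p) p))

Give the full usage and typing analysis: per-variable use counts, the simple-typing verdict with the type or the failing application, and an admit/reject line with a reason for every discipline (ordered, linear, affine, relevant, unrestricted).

usage: f=0; p [bound]=2; h [bound]=0
uses in reading order: p, p
typing: well-typed at Int → Int
ordered: ✗ — repeated use of p ×2; f, h never used (weakening)
linear: ✗ — repeated use of p ×2; f, h never used (weakening)
affine: ✗ — repeated use of p ×2
relevant: ✗ — f, h never used (weakening)
unrestricted: ✓ — well-typed at Int → Int; no restrictions here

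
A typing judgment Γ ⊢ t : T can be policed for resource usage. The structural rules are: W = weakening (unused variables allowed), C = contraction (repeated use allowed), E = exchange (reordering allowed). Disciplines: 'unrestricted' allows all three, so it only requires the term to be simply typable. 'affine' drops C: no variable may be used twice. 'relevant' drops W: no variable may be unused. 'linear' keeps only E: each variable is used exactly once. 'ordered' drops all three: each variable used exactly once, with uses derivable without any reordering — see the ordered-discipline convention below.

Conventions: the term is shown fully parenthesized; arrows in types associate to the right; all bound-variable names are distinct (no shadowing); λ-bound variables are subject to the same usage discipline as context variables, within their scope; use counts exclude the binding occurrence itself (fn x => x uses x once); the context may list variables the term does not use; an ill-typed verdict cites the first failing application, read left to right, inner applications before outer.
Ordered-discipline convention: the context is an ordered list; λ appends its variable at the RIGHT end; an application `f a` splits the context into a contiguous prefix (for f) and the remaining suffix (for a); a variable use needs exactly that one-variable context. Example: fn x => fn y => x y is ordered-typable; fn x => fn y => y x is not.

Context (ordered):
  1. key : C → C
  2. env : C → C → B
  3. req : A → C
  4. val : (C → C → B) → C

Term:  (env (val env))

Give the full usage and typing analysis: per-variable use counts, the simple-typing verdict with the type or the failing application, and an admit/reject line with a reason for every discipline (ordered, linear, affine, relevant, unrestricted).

variable uses: key: 0, env: 2, req: 0, val: 1
order of uses: env, val, env
typing: ✓ — C → B
ordered: ✗ — needs contraction — env ×2; unused: key, req — weakening required
linear: ✗ — needs contraction — env ×2; unused: key, req — weakening required
affine: ✗ — needs contraction — env ×2
relevant: ✗ — unused: key, req — weakening required
unrestricted: ✓ — simply typable at C → B; W, C, E all held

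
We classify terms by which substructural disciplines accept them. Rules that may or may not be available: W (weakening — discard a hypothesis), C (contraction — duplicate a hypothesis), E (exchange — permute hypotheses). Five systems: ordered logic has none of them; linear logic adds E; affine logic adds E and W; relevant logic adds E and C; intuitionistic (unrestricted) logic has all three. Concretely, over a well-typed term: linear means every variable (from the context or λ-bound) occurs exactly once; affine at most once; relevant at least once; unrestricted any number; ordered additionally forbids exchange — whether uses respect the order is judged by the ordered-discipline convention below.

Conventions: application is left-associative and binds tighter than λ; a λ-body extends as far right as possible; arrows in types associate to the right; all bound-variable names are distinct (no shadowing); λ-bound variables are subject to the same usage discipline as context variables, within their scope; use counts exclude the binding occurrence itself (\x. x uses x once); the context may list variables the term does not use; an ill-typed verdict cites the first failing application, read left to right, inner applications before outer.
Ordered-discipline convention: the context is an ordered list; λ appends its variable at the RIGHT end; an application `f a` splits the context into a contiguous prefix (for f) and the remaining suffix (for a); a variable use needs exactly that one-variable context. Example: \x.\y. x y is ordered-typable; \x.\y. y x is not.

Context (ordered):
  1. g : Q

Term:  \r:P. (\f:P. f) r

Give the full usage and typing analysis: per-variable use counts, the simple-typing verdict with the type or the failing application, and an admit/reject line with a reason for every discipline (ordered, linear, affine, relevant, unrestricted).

counts: g: 0×, r [bound]: 1×, f [bound]: 1×
use order (left to right): f, r
typing: ✓ — P -> P
ordered: ✗, g left unused
linear: ✗, g left unused
affine: ✓, at most one use each (g, r, f)
relevant: ✗, g left unused
unrestricted: ✓, type-checks (P -> P) and nothing is barred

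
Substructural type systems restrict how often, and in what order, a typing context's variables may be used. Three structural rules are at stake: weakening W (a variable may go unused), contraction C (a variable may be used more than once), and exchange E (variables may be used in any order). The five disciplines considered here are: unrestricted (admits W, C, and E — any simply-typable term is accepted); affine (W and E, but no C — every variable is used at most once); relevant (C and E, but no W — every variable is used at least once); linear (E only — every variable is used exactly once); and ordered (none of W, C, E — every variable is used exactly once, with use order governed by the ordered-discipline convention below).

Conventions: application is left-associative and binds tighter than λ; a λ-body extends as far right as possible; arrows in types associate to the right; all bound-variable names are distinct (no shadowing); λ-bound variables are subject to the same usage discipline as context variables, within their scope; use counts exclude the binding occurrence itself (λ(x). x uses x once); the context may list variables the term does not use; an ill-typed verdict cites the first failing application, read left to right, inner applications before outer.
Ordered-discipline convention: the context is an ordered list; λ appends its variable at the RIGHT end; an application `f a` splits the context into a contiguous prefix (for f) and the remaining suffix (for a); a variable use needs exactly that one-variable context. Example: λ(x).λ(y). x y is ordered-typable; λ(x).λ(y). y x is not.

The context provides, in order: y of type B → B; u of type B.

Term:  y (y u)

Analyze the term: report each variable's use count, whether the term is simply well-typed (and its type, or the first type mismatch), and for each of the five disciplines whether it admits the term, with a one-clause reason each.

variable uses: y: 2×; u: 1×
use order (left to right): y, y, u
typing: well-typed at B
ordered: ✗, repeated use of y ×2
linear: ✗, repeated use of y ×2
affine: ✗, repeated use of y ×2
relevant: ✓, none of y, u goes unused
unrestricted: ✓, simply typable at B; W, C, E all held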